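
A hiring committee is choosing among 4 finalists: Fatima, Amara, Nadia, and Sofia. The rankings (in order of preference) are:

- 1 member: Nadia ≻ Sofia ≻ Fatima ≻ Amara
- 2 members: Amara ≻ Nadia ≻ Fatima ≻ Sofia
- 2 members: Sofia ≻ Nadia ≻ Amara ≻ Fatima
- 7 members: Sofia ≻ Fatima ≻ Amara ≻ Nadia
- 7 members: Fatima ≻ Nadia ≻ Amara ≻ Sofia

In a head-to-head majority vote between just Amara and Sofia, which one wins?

Sofia

Voters preferring Amara to Sofia: 9; preferring Sofia to Amara: 10.
Sofia wins the head-to-head.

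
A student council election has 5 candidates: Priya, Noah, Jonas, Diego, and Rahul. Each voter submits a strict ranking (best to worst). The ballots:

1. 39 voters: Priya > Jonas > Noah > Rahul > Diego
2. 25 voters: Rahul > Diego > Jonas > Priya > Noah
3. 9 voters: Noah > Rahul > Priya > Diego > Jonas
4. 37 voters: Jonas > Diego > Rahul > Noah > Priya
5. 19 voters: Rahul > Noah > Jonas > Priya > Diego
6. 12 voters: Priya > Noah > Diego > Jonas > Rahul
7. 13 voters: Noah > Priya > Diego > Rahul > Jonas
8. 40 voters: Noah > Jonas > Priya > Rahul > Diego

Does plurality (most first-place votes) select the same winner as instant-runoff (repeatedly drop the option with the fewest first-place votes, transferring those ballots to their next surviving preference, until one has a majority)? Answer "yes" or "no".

Plurality — first-place votes: Priya 51, Noah 62, Jonas 37, Diego 0, Rahul 44. Winner: Noah.
Instant-runoff — R1 Priya 51, Noah 62, Jonas 37, Diego 0, Rahul 44 (Diego out); R2 Priya 51, Noah 62, Jonas 37, Rahul 44 (Jonas out); R3 Priya 51, Noah 62, Rahul 81 (Priya out); R4 Noah 113, Rahul 81 (Noah winner). Winner: Noah.
The two methods agree.

yes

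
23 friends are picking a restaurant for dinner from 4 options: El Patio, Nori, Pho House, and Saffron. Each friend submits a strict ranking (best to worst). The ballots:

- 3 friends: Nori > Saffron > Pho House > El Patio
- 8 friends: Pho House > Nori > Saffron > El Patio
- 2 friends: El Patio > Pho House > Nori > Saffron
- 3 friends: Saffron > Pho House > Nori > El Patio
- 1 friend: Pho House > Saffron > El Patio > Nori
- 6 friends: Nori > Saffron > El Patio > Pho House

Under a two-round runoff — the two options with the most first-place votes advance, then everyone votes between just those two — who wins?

Round 1 first-place votes: El Patio 2, Nori 9, Pho House 9, Saffron 3.
Nori and Pho House advance.
Runoff: Nori is preferred to Pho House by 9 voters; Pho House by 14.
Pho House wins the runoff.

Pho House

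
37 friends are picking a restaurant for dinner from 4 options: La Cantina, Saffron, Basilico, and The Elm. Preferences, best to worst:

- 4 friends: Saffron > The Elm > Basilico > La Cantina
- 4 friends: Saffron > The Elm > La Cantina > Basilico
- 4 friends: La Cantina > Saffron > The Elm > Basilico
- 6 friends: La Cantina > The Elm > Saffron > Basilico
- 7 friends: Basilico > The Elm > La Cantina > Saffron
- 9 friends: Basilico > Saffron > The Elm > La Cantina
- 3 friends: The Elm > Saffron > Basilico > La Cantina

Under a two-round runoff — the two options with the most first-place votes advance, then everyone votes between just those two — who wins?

Basilico

Round 1 first-place votes: La Cantina 10, Saffron 8, Basilico 16, The Elm 3.
Basilico and La Cantina advance.
Runoff: Basilico is preferred to La Cantina by 23 voters; La Cantina by 14.
Basilico wins the runoff.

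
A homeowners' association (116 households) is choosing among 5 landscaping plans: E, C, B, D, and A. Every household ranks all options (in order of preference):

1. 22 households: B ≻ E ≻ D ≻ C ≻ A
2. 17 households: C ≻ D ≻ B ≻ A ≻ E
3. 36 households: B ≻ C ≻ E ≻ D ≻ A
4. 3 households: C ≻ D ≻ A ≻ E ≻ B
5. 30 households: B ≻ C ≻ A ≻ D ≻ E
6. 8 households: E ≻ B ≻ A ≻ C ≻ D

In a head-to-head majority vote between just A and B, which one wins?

Voters preferring A to B: 3; preferring B to A: 113.
B wins the head-to-head.

B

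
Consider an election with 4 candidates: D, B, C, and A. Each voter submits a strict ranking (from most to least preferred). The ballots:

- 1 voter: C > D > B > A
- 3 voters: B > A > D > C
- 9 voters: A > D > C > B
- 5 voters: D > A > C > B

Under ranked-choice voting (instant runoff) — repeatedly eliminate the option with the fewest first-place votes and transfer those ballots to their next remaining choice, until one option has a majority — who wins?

Round 1: D 5, B 3, C 1, A 9. Eliminate C.
Round 2: D 6, B 3, A 9. Eliminate B.
Round 3: D 6, A 12. A has a majority.

A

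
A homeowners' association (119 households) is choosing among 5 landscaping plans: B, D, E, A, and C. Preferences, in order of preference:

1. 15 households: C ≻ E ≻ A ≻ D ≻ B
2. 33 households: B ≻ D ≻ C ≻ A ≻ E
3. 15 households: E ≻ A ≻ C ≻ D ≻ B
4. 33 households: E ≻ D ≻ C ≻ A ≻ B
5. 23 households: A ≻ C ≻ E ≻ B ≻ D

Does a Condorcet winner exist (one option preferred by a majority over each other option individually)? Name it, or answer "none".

none

Checking pairwise contests:
D beats B 63–56.
E beats D 86–33.
C beats E 71–48.
D beats A 66–53.
D beats C 66–53.
Every option loses at least one head-to-head, so there is no Condorcet winner.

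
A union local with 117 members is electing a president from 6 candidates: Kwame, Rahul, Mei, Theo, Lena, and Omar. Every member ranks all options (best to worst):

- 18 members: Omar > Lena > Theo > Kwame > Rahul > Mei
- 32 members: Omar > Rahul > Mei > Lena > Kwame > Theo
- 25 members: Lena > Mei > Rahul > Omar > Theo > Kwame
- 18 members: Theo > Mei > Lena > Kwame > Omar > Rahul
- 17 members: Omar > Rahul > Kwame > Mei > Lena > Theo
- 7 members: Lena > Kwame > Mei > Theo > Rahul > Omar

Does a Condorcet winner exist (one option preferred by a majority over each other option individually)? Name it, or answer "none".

Omar

Omar vs Kwame: 92–25 for Omar.
Omar vs Rahul: 85–32 for Omar.
Omar vs Mei: 67–50 for Omar.
Omar vs Theo: 92–25 for Omar.
Omar vs Lena: 67–50 for Omar.
Omar beats every other option head-to-head.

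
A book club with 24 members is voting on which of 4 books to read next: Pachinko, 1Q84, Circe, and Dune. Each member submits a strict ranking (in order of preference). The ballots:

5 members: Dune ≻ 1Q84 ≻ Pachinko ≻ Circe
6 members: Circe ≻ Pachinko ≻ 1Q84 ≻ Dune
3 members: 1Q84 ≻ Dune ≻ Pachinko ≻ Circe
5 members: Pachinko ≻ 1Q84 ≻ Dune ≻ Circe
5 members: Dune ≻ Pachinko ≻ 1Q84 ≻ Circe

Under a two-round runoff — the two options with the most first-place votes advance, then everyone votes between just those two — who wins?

Dune

Round 1 first-place votes: Pachinko 5, 1Q84 3, Circe 6, Dune 10.
Dune and Circe advance.
Runoff: Dune is preferred to Circe by 18 voters; Circe by 6.
Dune wins the runoff.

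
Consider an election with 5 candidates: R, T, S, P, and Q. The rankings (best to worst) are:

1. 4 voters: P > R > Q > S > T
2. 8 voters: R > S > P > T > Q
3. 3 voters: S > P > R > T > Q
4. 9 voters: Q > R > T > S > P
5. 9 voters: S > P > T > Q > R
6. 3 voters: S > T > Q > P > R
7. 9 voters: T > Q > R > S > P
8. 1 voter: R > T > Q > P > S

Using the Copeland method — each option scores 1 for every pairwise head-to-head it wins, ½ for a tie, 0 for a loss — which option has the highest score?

R

R: beats T, S, and P; loses to Q → score 3.
T: beats Q; loses to R, S, and P → score 1.
S: beats T and P; ties Q; loses to R → score 2.5.
P: beats T and Q; loses to R and S → score 2.
Q: beats R; ties S; loses to T and P → score 1.5.
R has the best pairwise record.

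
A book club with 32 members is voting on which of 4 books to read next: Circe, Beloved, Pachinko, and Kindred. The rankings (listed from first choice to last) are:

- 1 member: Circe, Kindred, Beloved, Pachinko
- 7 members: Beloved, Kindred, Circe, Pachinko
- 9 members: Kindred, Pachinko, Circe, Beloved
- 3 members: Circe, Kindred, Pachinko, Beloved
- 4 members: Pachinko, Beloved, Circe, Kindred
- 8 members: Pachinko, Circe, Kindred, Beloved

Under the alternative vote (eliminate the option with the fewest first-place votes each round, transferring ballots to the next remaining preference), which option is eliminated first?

Round 1: Circe 4, Beloved 7, Pachinko 12, Kindred 9. Eliminate Circe.

Circe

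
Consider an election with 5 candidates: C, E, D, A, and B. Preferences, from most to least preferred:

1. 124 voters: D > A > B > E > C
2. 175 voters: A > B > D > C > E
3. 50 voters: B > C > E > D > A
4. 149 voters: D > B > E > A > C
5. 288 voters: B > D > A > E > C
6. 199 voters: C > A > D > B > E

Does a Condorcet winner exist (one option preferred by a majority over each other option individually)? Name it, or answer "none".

Checking pairwise contests:
E beats C 561–424.
D beats E 935–50.
B beats D 513–472.
D beats A 611–374.
A beats B 498–487.
Every option loses at least one head-to-head, so there is no Condorcet winner.

none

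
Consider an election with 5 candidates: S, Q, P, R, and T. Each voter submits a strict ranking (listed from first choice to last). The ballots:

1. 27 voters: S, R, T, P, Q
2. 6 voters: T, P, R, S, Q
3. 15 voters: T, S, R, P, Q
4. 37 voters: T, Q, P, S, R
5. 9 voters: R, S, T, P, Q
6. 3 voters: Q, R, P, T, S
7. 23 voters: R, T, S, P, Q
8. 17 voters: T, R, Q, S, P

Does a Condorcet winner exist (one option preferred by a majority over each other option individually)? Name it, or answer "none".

T vs S: 101–36 for T.
T vs Q: 134–3 for T.
T vs P: 134–3 for T.
T vs R: 75–62 for T.
T beats every other option head-to-head.

T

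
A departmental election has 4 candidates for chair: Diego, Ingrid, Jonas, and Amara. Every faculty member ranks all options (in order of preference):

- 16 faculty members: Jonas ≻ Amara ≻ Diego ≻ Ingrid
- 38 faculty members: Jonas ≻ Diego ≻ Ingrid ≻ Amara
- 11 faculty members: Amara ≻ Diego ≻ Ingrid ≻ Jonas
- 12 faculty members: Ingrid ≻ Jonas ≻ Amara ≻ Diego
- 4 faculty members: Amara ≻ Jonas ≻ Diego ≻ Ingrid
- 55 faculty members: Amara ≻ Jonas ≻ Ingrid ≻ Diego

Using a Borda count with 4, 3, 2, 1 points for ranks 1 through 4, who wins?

Diego: 16·2 + 38·3 + 11·3 + 12·1 + 4·2 + 55·1 = 254
Ingrid: 16·1 + 38·2 + 11·2 + 12·4 + 4·1 + 55·2 = 276
Jonas: 16·4 + 38·4 + 11·1 + 12·3 + 4·3 + 55·3 = 440
Amara: 16·3 + 38·1 + 11·4 + 12·2 + 4·4 + 55·4 = 390
Jonas has the highest Borda score (440).

Jonas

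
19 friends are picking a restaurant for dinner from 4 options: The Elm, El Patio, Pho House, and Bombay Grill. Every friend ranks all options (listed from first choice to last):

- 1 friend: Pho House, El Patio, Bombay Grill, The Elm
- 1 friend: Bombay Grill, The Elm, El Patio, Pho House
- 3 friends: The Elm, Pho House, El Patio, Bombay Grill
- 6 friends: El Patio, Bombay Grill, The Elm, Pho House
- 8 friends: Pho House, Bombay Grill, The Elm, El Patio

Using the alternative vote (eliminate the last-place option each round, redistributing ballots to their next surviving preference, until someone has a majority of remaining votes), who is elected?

Round 1: The Elm 3, El Patio 6, Pho House 9, Bombay Grill 1. Eliminate Bombay Grill.
Round 2: The Elm 4, El Patio 6, Pho House 9. Eliminate The Elm.
Round 3: El Patio 7, Pho House 12. Pho House has a majority.

Pho House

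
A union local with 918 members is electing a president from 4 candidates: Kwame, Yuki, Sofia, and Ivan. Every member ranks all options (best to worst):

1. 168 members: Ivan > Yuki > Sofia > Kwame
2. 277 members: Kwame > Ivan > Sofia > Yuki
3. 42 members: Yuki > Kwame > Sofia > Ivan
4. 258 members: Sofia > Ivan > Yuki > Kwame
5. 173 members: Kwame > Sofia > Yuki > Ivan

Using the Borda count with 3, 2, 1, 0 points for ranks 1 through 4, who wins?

Kwame: 168·0 + 277·3 + 42·2 + 258·0 + 173·3 = 1434
Yuki: 168·2 + 277·0 + 42·3 + 258·1 + 173·1 = 893
Sofia: 168·1 + 277·1 + 42·1 + 258·3 + 173·2 = 1607
Ivan: 168·3 + 277·2 + 42·0 + 258·2 + 173·0 = 1574
Sofia has the highest Borda score (1607).

Sofia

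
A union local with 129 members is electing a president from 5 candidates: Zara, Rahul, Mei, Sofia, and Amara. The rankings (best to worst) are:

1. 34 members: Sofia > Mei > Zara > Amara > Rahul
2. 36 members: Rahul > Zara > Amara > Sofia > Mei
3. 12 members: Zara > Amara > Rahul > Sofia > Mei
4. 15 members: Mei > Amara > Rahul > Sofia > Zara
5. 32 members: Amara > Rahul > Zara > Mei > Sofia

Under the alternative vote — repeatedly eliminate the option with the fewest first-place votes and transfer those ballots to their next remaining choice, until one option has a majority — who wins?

Amara

Round 1: Zara 12, Rahul 36, Mei 15, Sofia 34, Amara 32. Eliminate Zara.
Round 2: Rahul 36, Mei 15, Sofia 34, Amara 44. Eliminate Mei.
Round 3: Rahul 36, Sofia 34, Amara 59. Eliminate Sofia.
Round 4: Rahul 36, Amara 93. Amara has a majority.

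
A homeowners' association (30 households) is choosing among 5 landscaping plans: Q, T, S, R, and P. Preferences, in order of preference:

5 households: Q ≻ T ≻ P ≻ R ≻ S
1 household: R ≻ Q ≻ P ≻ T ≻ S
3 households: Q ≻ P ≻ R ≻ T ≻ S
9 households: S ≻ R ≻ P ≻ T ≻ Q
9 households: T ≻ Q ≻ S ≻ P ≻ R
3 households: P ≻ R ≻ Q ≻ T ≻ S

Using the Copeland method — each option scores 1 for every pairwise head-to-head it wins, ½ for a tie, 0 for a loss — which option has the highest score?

Q: beats S, R, and P; loses to T → score 3.
T: beats Q and S; loses to R and P → score 2.
S: beats R and P; loses to Q and T → score 2.
R: beats T; loses to Q, S, and P → score 1.
P: beats T and R; loses to Q and S → score 2.
Q has the best pairwise record.

Q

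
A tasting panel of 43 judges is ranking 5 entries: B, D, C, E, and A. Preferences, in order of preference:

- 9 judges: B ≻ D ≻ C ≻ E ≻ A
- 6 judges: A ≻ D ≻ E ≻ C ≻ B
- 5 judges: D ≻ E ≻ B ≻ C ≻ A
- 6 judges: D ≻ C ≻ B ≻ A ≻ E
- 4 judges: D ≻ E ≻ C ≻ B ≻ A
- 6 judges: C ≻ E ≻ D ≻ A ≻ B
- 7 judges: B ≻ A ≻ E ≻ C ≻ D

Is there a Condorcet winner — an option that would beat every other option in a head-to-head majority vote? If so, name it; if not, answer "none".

D vs B: 27–16 for D.
D vs C: 30–13 for D.
D vs E: 30–13 for D.
D vs A: 30–13 for D.
D beats every other option head-to-head.

D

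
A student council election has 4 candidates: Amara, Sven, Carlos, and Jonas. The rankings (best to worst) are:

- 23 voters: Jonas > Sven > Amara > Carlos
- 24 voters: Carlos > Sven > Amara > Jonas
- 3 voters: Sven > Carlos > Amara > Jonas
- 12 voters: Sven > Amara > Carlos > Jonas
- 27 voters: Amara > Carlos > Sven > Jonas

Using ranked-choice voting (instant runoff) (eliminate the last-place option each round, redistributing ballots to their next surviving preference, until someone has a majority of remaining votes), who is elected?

Round 1: Amara 27, Sven 15, Carlos 24, Jonas 23. Eliminate Sven.
Round 2: Amara 39, Carlos 27, Jonas 23. Eliminate Jonas.
Round 3: Amara 62, Carlos 27. Amara has a majority.

Amara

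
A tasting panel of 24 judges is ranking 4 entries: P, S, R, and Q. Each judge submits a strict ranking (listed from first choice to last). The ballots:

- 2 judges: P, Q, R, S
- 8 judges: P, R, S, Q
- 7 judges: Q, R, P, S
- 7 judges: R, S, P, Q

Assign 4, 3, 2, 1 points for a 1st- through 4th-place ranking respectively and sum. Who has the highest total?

R

P: 2·4 + 8·4 + 7·2 + 7·2 = 68
S: 2·1 + 8·2 + 7·1 + 7·3 = 46
R: 2·2 + 8·3 + 7·3 + 7·4 = 77
Q: 2·3 + 8·1 + 7·4 + 7·1 = 49
R has the highest Borda score (77).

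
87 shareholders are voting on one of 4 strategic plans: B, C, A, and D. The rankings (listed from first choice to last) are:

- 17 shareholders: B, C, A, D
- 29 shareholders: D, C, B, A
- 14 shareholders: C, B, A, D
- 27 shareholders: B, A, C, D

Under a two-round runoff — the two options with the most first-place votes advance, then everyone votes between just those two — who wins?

B

Round 1 first-place votes: B 44, C 14, A 0, D 29.
B and D advance.
Runoff: B is preferred to D by 58 voters; D by 29.
B wins the runoff.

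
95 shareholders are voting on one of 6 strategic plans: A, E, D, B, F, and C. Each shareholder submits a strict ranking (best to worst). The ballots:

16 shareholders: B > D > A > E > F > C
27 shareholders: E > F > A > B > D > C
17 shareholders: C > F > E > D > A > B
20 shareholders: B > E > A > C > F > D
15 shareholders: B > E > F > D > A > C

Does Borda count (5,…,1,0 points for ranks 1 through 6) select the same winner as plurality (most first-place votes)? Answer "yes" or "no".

Borda — scores: A 221, E 358, D 155, B 309, F 257, C 125. Winner: E.
Plurality — first-place votes: A 0, E 27, D 0, B 51, F 0, C 17. Winner: B.
The two methods disagree.

no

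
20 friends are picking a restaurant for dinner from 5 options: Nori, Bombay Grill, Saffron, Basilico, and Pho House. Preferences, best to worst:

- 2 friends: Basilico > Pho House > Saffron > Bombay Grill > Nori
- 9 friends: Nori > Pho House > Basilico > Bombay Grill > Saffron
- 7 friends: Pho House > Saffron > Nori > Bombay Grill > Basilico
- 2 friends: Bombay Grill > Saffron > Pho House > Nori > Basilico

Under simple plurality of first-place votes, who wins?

Nori

First-place votes: Nori 9, Bombay Grill 2, Saffron 0, Basilico 2, Pho House 7.
Nori has the most first-place votes.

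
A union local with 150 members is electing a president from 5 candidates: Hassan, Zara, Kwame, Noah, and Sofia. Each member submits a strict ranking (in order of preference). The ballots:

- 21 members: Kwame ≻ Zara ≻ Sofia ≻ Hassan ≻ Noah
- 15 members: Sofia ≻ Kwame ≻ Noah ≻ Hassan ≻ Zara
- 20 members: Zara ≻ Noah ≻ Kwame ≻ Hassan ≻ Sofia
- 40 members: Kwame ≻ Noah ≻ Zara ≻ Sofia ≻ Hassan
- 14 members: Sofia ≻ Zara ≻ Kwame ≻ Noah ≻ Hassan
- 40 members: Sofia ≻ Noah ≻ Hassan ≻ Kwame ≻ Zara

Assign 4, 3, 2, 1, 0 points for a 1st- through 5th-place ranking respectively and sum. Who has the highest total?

Kwame

Hassan: 21·1 + 15·1 + 20·1 + 40·0 + 14·0 + 40·2 = 136
Zara: 21·3 + 15·0 + 20·4 + 40·2 + 14·3 + 40·0 = 265
Kwame: 21·4 + 15·3 + 20·2 + 40·4 + 14·2 + 40·1 = 397
Noah: 21·0 + 15·2 + 20·3 + 40·3 + 14·1 + 40·3 = 344
Sofia: 21·2 + 15·4 + 20·0 + 40·1 + 14·4 + 40·4 = 358
Kwame has the highest Borda score (397).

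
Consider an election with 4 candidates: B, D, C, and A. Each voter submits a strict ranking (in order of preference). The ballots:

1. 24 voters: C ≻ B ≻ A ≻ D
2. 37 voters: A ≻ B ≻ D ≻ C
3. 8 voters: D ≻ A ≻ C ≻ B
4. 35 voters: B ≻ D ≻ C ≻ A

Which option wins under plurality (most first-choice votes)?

A

First-place votes: B 35, D 8, C 24, A 37.
A has the most first-place votes.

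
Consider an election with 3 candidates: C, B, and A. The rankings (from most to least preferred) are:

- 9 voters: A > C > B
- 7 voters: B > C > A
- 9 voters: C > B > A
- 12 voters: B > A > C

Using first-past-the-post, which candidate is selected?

First-place votes: C 9, B 19, A 9.
B has the most first-place votes.

B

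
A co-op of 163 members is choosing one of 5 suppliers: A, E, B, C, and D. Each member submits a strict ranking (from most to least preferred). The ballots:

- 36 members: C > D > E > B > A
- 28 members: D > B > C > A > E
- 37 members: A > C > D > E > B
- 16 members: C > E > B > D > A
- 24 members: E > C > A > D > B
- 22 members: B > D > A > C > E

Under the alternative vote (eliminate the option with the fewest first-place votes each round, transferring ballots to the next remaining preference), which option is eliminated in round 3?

Round 1: A 37, E 24, B 22, C 52, D 28. Eliminate B.
Round 2: A 37, E 24, C 52, D 50. Eliminate E.
Round 3: A 37, C 76, D 50. Eliminate A.

A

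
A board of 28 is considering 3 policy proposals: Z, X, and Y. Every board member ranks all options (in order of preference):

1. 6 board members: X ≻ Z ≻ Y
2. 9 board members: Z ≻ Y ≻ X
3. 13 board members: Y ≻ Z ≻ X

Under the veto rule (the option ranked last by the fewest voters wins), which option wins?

Z

Last-place votes: Z 0, X 22, Y 6.
Z is ranked last by the fewest voters, so Z wins.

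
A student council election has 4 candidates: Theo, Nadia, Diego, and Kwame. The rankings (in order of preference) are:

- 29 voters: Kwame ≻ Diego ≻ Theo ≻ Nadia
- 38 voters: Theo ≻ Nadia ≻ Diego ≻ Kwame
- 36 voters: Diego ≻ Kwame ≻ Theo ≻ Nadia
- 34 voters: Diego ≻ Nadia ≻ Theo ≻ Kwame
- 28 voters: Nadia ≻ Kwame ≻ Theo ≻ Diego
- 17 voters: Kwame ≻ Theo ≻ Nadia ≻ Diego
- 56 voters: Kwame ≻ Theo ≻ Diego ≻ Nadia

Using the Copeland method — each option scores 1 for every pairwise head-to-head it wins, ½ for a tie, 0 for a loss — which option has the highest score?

Theo: beats Nadia and Diego; loses to Kwame → score 2.
Nadia: loses to Theo, Diego, and Kwame → score 0.
Diego: beats Nadia; loses to Theo and Kwame → score 1.
Kwame: beats Theo, Nadia, and Diego → score 3.
Kwame has the best pairwise record.

Kwame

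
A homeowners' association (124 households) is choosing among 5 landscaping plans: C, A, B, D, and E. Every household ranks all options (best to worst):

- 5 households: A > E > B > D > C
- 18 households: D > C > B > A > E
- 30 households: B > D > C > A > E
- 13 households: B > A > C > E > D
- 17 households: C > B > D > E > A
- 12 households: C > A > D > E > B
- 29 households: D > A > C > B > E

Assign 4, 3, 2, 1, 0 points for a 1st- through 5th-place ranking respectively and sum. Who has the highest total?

D

C: 5·0 + 18·3 + 30·2 + 13·2 + 17·4 + 12·4 + 29·2 = 314
A: 5·4 + 18·1 + 30·1 + 13·3 + 17·0 + 12·3 + 29·3 = 230
B: 5·2 + 18·2 + 30·4 + 13·4 + 17·3 + 12·0 + 29·1 = 298
D: 5·1 + 18·4 + 30·3 + 13·0 + 17·2 + 12·2 + 29·4 = 341
E: 5·3 + 18·0 + 30·0 + 13·1 + 17·1 + 12·1 + 29·0 = 57
D has the highest Borda score (341).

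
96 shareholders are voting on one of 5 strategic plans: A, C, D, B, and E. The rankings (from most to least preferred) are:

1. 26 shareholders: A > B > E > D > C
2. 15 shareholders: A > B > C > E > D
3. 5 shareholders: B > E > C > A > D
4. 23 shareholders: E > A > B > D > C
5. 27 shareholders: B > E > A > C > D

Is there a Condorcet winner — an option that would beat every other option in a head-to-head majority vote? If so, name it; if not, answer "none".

none

Checking pairwise contests:
E beats A 55–41.
A beats C 91–5.
A beats D 96–0.
A beats B 64–32.
B beats E 73–23.
Every option loses at least one head-to-head, so there is no Condorcet winner.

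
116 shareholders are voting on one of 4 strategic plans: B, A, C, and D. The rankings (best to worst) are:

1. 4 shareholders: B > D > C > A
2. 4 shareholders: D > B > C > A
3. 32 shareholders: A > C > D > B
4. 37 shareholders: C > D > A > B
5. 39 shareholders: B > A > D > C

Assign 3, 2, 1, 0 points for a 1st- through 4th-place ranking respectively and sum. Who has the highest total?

A

B: 4·3 + 4·2 + 32·0 + 37·0 + 39·3 = 137
A: 4·0 + 4·0 + 32·3 + 37·1 + 39·2 = 211
C: 4·1 + 4·1 + 32·2 + 37·3 + 39·0 = 183
D: 4·2 + 4·3 + 32·1 + 37·2 + 39·1 = 165
A has the highest Borda score (211).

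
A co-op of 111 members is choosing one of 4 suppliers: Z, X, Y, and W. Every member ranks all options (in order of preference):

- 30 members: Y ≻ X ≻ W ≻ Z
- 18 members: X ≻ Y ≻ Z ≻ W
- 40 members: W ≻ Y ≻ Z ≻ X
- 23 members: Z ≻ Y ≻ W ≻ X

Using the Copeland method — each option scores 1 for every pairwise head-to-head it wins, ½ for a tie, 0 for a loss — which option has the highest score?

Z: beats X; loses to Y and W → score 1.
X: loses to Z, Y, and W → score 0.
Y: beats Z, X, and W → score 3.
W: beats Z and X; loses to Y → score 2.
Y has the best pairwise record.

Y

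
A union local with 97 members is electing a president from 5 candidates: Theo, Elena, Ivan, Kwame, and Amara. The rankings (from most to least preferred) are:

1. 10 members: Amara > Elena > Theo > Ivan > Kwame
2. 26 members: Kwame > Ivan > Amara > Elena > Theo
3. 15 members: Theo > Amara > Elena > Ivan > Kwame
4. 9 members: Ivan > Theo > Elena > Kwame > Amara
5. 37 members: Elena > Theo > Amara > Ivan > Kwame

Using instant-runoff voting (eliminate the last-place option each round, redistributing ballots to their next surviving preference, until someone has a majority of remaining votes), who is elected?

Round 1: Theo 15, Elena 37, Ivan 9, Kwame 26, Amara 10. Eliminate Ivan.
Round 2: Theo 24, Elena 37, Kwame 26, Amara 10. Eliminate Amara.
Round 3: Theo 24, Elena 47, Kwame 26. Eliminate Theo.
Round 4: Elena 71, Kwame 26. Elena has a majority.

Elena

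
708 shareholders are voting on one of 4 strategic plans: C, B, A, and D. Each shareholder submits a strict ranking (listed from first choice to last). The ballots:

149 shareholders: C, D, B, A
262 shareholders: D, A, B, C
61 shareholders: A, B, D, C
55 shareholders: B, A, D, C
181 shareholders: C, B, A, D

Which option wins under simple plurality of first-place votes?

C

First-place votes: C 330, B 55, A 61, D 262.
C has the most first-place votes.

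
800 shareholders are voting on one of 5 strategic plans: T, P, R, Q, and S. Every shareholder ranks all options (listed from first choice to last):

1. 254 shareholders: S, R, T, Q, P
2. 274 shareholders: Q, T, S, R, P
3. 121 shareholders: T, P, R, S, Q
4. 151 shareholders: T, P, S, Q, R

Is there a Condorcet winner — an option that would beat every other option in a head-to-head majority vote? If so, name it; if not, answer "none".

T

T vs P: 800–0 for T.
T vs R: 546–254 for T.
T vs Q: 526–274 for T.
T vs S: 546–254 for T.
T beats every other option head-to-head.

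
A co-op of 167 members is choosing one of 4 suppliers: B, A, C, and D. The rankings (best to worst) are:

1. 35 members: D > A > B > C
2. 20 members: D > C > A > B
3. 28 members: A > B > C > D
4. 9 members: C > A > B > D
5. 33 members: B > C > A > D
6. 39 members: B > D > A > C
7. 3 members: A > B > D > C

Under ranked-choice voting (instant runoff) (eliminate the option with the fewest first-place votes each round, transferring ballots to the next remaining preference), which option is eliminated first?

C

Round 1: B 72, A 31, C 9, D 55. Eliminate C.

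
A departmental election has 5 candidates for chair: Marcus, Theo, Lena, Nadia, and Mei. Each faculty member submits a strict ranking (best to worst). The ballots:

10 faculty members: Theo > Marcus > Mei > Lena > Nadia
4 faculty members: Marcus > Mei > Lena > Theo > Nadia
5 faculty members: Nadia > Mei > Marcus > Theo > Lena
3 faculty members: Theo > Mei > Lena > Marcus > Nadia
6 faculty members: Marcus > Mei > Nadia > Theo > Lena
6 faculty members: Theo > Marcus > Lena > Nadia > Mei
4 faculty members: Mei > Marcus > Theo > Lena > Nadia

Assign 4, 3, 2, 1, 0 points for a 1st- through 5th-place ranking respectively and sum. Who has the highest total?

Marcus

Marcus: 10·3 + 4·4 + 5·2 + 3·1 + 6·4 + 6·3 + 4·3 = 113
Theo: 10·4 + 4·1 + 5·1 + 3·4 + 6·1 + 6·4 + 4·2 = 99
Lena: 10·1 + 4·2 + 5·0 + 3·2 + 6·0 + 6·2 + 4·1 = 40
Nadia: 10·0 + 4·0 + 5·4 + 3·0 + 6·2 + 6·1 + 4·0 = 38
Mei: 10·2 + 4·3 + 5·3 + 3·3 + 6·3 + 6·0 + 4·4 = 90
Marcus has the highest Borda score (113).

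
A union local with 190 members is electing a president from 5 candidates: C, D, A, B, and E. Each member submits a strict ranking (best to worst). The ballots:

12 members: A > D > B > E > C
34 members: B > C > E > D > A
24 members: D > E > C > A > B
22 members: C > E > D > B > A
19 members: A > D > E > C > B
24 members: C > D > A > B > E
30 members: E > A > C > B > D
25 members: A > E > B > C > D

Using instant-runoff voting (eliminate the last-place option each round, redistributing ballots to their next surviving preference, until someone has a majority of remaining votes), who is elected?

Round 1: C 46, D 24, A 56, B 34, E 30. Eliminate D.
Round 2: C 46, A 56, B 34, E 54. Eliminate B.
Round 3: C 80, A 56, E 54. Eliminate E.
Round 4: C 104, A 86. C has a majority.

C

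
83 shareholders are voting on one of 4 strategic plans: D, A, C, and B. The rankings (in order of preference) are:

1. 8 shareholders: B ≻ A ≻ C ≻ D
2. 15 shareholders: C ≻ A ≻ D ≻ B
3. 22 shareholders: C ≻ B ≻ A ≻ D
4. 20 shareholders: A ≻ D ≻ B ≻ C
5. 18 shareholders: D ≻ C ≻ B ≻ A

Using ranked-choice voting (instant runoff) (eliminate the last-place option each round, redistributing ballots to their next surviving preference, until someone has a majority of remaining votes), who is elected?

C

Round 1: D 18, A 20, C 37, B 8. Eliminate B.
Round 2: D 18, A 28, C 37. Eliminate D.
Round 3: A 28, C 55. C has a majority.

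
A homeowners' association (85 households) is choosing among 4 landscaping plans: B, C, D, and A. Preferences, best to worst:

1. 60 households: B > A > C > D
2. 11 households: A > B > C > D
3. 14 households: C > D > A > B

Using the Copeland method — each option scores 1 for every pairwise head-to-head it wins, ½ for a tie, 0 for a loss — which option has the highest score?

B

B: beats C, D, and A → score 3.
C: beats D; loses to B and A → score 1.
D: loses to B, C, and A → score 0.
A: beats C and D; loses to B → score 2.
B has the best pairwise record.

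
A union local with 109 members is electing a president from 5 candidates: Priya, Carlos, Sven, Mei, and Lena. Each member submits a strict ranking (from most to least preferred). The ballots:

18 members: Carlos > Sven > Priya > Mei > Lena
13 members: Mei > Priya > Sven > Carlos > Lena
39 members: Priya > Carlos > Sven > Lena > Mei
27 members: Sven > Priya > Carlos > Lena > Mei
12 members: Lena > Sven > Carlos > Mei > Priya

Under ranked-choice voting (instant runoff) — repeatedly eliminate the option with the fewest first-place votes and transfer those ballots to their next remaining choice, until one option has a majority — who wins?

Round 1: Priya 39, Carlos 18, Sven 27, Mei 13, Lena 12. Eliminate Lena.
Round 2: Priya 39, Carlos 18, Sven 39, Mei 13. Eliminate Mei.
Round 3: Priya 52, Carlos 18, Sven 39. Eliminate Carlos.
Round 4: Priya 52, Sven 57. Sven has a majority.

Sven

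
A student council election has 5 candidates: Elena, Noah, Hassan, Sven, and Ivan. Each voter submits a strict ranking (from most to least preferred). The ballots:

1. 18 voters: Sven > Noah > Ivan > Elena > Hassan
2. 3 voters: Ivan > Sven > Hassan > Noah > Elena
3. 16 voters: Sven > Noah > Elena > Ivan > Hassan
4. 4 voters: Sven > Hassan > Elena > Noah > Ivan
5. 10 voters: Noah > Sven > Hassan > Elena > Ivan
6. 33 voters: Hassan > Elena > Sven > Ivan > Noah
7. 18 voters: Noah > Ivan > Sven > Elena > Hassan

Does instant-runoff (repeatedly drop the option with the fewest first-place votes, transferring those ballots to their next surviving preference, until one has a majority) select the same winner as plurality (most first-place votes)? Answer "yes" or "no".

Instant-runoff — R1 Elena 0, Noah 28, Hassan 33, Sven 38, Ivan 3 (Elena out); R2 Noah 28, Hassan 33, Sven 38, Ivan 3 (Ivan out); R3 Noah 28, Hassan 33, Sven 41 (Noah out); R4 Hassan 33, Sven 69 (Sven winner). Winner: Sven.
Plurality — first-place votes: Elena 0, Noah 28, Hassan 33, Sven 38, Ivan 3. Winner: Sven.
The two methods agree.

yes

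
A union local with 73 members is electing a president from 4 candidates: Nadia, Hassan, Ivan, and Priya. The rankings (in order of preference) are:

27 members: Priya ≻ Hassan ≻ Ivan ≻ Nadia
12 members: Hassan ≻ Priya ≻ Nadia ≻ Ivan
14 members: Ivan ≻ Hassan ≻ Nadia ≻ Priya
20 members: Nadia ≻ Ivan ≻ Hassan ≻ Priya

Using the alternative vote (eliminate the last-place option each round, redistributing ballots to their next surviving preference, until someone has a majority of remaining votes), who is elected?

Round 1: Nadia 20, Hassan 12, Ivan 14, Priya 27. Eliminate Hassan.
Round 2: Nadia 20, Ivan 14, Priya 39. Priya has a majority.

Priya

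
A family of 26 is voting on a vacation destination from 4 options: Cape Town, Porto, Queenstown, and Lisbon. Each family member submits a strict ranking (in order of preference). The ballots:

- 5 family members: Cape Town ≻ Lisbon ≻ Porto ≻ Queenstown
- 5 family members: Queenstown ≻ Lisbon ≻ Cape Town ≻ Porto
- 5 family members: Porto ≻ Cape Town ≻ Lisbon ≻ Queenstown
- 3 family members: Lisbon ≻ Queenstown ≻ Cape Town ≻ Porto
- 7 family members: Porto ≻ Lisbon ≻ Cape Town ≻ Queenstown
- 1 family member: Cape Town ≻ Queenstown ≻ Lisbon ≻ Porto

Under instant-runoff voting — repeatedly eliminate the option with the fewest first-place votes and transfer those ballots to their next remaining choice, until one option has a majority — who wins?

Round 1: Cape Town 6, Porto 12, Queenstown 5, Lisbon 3. Eliminate Lisbon.
Round 2: Cape Town 6, Porto 12, Queenstown 8. Eliminate Cape Town.
Round 3: Porto 17, Queenstown 9. Porto has a majority.

Porto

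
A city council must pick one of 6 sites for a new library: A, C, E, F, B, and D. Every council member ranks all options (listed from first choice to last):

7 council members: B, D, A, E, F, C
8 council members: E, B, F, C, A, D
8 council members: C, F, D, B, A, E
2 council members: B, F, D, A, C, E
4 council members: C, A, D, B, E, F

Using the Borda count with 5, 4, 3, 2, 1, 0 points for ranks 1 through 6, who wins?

A: 7·3 + 8·1 + 8·1 + 2·2 + 4·4 = 57
C: 7·0 + 8·2 + 8·5 + 2·1 + 4·5 = 78
E: 7·2 + 8·5 + 8·0 + 2·0 + 4·1 = 58
F: 7·1 + 8·3 + 8·4 + 2·4 + 4·0 = 71
B: 7·5 + 8·4 + 8·2 + 2·5 + 4·2 = 101
D: 7·4 + 8·0 + 8·3 + 2·3 + 4·3 = 70
B has the highest Borda score (101).

B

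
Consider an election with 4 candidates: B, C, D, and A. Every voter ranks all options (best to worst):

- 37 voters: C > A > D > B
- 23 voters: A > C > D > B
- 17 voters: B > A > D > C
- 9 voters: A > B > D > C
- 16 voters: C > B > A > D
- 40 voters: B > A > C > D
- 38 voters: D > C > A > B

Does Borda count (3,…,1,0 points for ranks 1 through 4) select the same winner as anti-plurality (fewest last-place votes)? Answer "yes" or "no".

yes

Borda — scores: B 221, C 321, D 200, A 338. Winner: A.
Anti-plurality — last-place votes: B 98, C 26, D 56, A 0. Winner: A.
The two methods agree.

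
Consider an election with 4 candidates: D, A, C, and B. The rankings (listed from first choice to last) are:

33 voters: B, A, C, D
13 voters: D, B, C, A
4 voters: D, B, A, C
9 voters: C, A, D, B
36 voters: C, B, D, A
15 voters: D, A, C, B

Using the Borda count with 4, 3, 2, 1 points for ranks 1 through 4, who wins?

D: 33·1 + 13·4 + 4·4 + 9·2 + 36·2 + 15·4 = 251
A: 33·3 + 13·1 + 4·2 + 9·3 + 36·1 + 15·3 = 228
C: 33·2 + 13·2 + 4·1 + 9·4 + 36·4 + 15·2 = 306
B: 33·4 + 13·3 + 4·3 + 9·1 + 36·3 + 15·1 = 315
B has the highest Borda score (315).

B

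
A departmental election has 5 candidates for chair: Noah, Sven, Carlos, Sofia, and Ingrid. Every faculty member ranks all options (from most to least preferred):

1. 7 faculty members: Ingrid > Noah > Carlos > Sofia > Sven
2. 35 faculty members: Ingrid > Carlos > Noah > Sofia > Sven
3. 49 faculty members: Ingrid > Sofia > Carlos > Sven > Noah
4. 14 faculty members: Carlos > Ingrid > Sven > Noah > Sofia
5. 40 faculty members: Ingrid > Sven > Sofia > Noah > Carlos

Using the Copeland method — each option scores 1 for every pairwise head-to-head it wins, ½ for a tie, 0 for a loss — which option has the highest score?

Noah: loses to Sven, Carlos, Sofia, and Ingrid → score 0.
Sven: beats Noah; loses to Carlos, Sofia, and Ingrid → score 1.
Carlos: beats Noah and Sven; loses to Sofia and Ingrid → score 2.
Sofia: beats Noah, Sven, and Carlos; loses to Ingrid → score 3.
Ingrid: beats Noah, Sven, Carlos, and Sofia → score 4.
Ingrid has the best pairwise record.

Ingrid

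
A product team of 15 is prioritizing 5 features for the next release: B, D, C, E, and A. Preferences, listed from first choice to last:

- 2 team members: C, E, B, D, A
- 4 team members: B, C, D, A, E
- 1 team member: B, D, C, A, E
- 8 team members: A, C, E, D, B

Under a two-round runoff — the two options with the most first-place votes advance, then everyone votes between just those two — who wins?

Round 1 first-place votes: B 5, D 0, C 2, E 0, A 8.
A and B advance.
Runoff: A is preferred to B by 8 voters; B by 7.
A wins the runoff.

A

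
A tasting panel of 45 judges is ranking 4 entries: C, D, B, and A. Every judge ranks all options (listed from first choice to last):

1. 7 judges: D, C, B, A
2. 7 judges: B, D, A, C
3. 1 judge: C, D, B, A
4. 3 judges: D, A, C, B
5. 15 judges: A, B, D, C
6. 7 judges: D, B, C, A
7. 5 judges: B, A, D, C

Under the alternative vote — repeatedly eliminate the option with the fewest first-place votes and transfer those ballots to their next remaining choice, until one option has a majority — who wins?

Round 1: C 1, D 17, B 12, A 15. Eliminate C.
Round 2: D 18, B 12, A 15. Eliminate B.
Round 3: D 25, A 20. D has a majority.

D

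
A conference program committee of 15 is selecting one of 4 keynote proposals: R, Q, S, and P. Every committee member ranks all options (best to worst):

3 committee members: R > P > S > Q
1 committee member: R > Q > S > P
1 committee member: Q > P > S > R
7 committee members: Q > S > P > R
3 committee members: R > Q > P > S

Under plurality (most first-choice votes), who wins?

Q

First-place votes: R 7, Q 8, S 0, P 0.
Q has the most first-place votes.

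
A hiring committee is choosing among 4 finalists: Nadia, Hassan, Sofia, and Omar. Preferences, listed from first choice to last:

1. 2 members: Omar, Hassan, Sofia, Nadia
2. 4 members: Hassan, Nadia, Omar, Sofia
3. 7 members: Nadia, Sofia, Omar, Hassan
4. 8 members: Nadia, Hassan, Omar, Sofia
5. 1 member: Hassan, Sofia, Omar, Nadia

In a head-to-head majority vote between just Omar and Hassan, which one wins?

Hassan

Voters preferring Omar to Hassan: 9; preferring Hassan to Omar: 13.
Hassan wins the head-to-head.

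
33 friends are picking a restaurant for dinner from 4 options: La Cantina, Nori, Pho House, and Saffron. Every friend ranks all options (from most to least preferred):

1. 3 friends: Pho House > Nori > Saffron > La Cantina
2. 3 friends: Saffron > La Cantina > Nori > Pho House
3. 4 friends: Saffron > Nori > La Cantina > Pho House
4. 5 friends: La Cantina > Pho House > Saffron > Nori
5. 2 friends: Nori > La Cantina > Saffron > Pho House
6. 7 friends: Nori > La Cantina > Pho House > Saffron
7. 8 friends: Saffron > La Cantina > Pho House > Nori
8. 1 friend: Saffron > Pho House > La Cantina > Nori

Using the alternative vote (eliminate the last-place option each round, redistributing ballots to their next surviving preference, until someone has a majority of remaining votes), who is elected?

Round 1: La Cantina 5, Nori 9, Pho House 3, Saffron 16. Eliminate Pho House.
Round 2: La Cantina 5, Nori 12, Saffron 16. Eliminate La Cantina.
Round 3: Nori 12, Saffron 21. Saffron has a majority.

Saffron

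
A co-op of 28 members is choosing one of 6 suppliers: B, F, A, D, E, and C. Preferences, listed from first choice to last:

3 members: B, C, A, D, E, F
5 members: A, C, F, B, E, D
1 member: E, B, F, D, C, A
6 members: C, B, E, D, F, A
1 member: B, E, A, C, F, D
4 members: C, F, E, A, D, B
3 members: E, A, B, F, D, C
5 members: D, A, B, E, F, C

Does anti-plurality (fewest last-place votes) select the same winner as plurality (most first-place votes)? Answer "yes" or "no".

no

Anti-plurality — last-place votes: B 4, F 3, A 7, D 6, E 0, C 8. Winner: E.
Plurality — first-place votes: B 4, F 0, A 5, D 5, E 4, C 10. Winner: C.
The two methods disagree.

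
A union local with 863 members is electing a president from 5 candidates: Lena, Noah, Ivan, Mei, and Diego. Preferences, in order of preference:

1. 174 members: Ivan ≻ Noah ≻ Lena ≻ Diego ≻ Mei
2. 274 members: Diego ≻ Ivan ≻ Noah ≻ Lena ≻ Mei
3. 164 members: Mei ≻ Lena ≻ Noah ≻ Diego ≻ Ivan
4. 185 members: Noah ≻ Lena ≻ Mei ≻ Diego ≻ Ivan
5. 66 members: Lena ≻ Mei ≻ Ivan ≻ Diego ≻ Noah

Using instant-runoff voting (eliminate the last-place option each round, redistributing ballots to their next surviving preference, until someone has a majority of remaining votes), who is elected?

Round 1: Lena 66, Noah 185, Ivan 174, Mei 164, Diego 274. Eliminate Lena.
Round 2: Noah 185, Ivan 174, Mei 230, Diego 274. Eliminate Ivan.
Round 3: Noah 359, Mei 230, Diego 274. Eliminate Mei.
Round 4: Noah 523, Diego 340. Noah has a majority.

Noah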